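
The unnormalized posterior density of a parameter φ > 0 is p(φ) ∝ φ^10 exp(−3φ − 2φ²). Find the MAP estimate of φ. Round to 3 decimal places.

ℓ'(φ) = 10/φ − 3 − 4φ. Setting this to zero and multiplying by φ: 4φ² + 3φ − 10 = 0.
φ = (−3 + √(3² + 4·4·10)) / (2·4) = (−3 + √169) / 8 = (−3 + 13)/8 = 5/4.
ℓ''(φ) = −10/φ² − 4 < 0, confirming a maximum.

φ̂_MAP = 1.250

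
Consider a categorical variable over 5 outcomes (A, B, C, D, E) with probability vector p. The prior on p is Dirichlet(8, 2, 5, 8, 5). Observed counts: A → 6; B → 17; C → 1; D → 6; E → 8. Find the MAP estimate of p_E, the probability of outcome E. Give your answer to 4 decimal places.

The posterior is Dirichlet(αᵢ + nᵢ) = Dirichlet(14, 19, 6, 14, 13).
For a Dirichlet(a₁,…,a_K) with all aᵢ > 1, the mode has j-th component (aⱼ − 1)/(Σaᵢ − K).
Here Σaᵢ = 66 and K = 5, so p_E = (13 − 1)/(66 − 5) = 12/61 ≈ 0.1967.

MAP estimate of p_E = 0.1967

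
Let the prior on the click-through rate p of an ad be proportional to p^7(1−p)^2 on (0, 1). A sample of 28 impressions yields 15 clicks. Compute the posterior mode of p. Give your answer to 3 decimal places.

p̂_MAP = 0.595

The prior density ∝ p^7(1−p)^2 is the kernel of Beta(8, 3).
Data: 15 successes in 28 trials. The binomial likelihood contributes p^15(1−p)^13, so the posterior is Beta(8+15, 3+13) = Beta(23, 16).
For Beta(a, b) with a, b > 1 the mode is (a−1)/(a+b−2) = 22/37 ≈ 0.595.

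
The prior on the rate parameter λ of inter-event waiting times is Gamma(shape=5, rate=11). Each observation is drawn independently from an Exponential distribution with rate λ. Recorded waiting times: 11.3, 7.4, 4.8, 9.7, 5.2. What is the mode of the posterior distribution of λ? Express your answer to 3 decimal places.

The Exponential(rate=λ) likelihood is ∝ λ^n e^(−λΣtᵢ). Here n = 5 and Σtᵢ = 11.3 + 7.4 + 4.8 + 9.7 + 5.2 = 38.4.
Posterior ∝ λ^4e^(−11λ) · λ^5e^(−38.4λ) = λ^9e^(−49.4λ), i.e. Gamma(10, 49.4).
Mode = (a−1)/b = 9/49.4 ≈ 0.182.

λ̂_MAP = 0.182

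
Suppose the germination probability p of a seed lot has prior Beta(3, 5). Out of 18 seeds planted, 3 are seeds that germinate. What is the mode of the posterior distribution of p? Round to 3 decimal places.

p̂_MAP = 0.208

Prior: Beta(3, 5).
Data: 3 successes in 18 trials. The binomial likelihood contributes p^3(1−p)^15, so the posterior is Beta(3+3, 5+15) = Beta(6, 20).
For Beta(a, b) with a, b > 1 the mode is (a−1)/(a+b−2) = 5/24 ≈ 0.208.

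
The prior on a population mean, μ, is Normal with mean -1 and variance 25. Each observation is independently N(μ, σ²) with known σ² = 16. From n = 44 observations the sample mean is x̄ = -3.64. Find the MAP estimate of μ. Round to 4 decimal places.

μ̂_MAP = -3.6022

n = 44, x̄ = -3.64.
For a Normal prior and Normal likelihood with known variance, the posterior is Normal; its mode equals its mean, the precision-weighted average.
Prior precision 1/σ₀² = 1/25 = 0.04; data precision n/σ² = 44/16 = 2.75.
μ̂ = (0.04·(-1) + 2.75·(-3.64)) / (0.04 + 2.75) = (-10.05)/2.79 = -335/93 ≈ -3.6022.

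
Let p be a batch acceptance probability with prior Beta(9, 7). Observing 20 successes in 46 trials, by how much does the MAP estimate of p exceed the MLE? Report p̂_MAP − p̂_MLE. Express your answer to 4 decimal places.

Posterior is Beta(29, 33); MAP = (29−1)/(62−2) = 28/60 ≈ 0.46667.
MLE ignores the prior: p̂_MLE = k/n = 20/46 ≈ 0.43478.
Difference = 28/60 − 20/46 = 11/345 ≈ 0.0319.

MAP − MLE = 0.0319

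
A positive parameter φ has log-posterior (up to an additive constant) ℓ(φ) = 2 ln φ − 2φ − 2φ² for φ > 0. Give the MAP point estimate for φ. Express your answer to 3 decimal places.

ℓ'(φ) = 2/φ − 2 − 4φ. Setting this to zero and multiplying by φ: 4φ² + 2φ − 2 = 0.
φ = (−2 + √(2² + 4·4·2)) / (2·4) = (−2 + √36) / 8 = (−2 + 6)/8 = 1/2.
ℓ''(φ) = −2/φ² − 4 < 0, confirming a maximum.

φ̂_MAP = 0.500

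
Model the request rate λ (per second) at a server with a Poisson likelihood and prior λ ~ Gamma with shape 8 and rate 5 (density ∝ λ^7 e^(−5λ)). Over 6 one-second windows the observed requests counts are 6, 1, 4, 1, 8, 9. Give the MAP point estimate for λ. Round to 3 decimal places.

λ̂_MAP = 3.273

Σxᵢ = 6+1+4+1+8+9 = 29, with n = 6.
Posterior ∝ λ^7e^(−5λ) · λ^29e^(−6λ) = λ^36e^(−11λ), i.e. Gamma(shape=37, rate=11).
The mode of a Gamma(a, b) with a ≥ 1 (shape–rate) is (a−1)/b = 36/11 ≈ 3.273.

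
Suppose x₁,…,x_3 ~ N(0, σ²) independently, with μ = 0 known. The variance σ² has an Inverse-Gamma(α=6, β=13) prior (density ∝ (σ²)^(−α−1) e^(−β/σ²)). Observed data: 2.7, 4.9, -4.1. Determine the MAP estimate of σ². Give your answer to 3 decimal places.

σ̂²_MAP = 4.359

Sum of squared deviations about the known mean: SS = (2.7−0)² + (4.9−0)² + (-4.1−0)² = 48.11.
The Normal likelihood contributes (σ²)^(−n/2) exp(−SS/(2σ²)), so the posterior is Inverse-Gamma(α + n/2, β + SS/2) = Inverse-Gamma(7.5, 37.055).
The mode of Inverse-Gamma(a, b) is b/(a+1) = 37.055/8.5 ≈ 4.359.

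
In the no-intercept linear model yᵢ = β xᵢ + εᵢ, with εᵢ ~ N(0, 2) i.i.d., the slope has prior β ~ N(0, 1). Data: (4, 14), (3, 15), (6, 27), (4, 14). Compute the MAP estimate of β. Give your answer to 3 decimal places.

β̂_MAP = 4.038

log p(β | y) = −Σ(yᵢ − βxᵢ)²/(2·2) − β²/(2·1) + const.
Setting the derivative to zero: Σxᵢ(yᵢ − βxᵢ)/2 − β/1 = 0, so β = Σxᵢyᵢ / (Σxᵢ² + σ²/τ²).
Σxᵢyᵢ = 4·14 + 3·15 + 6·27 + 4·14 = 319; Σxᵢ² = 77; σ²/τ² = 2.
β̂_MAP = 319 / (77 + 2) = 319/79 ≈ 4.038.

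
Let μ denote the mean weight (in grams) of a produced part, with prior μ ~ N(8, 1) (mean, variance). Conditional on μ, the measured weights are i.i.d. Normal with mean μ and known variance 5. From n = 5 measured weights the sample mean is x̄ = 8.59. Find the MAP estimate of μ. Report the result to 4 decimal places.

n = 5, x̄ = 8.59.
For a Normal prior and Normal likelihood with known variance, the posterior is Normal; its mode equals its mean, the precision-weighted average.
Prior precision 1/σ₀² = 1/1 = 1; data precision n/σ² = 5/5 = 1.
μ̂ = (1·8 + 1·8.59) / (1 + 1) = 16.59/2 = 8.2950.

μ̂_MAP = 8.2950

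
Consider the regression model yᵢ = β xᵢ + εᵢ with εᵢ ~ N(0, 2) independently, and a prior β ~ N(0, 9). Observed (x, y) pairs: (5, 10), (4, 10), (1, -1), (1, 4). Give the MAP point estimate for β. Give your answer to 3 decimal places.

β̂_MAP = 2.152

log p(β | y) = −Σ(yᵢ − βxᵢ)²/(2·2) − β²/(2·9) + const.
Setting the derivative to zero: Σxᵢ(yᵢ − βxᵢ)/2 − β/9 = 0, so β = Σxᵢyᵢ / (Σxᵢ² + σ²/τ²).
Σxᵢyᵢ = 5·10 + 4·10 + 1·(-1) + 1·4 = 93; Σxᵢ² = 43; σ²/τ² = 2/9.
β̂_MAP = 93 / (43 + 2/9) = 93/(389/9) = 837/389 ≈ 2.152.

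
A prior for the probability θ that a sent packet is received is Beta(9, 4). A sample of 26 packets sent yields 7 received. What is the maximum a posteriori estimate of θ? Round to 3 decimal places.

θ̂_MAP = 0.405

Prior: Beta(9, 4).
Data: 7 successes in 26 trials. The binomial likelihood contributes θ^7(1−θ)^19, so the posterior is Beta(9+7, 4+19) = Beta(16, 23).
For Beta(a, b) with a, b > 1 the mode is (a−1)/(a+b−2) = 15/37 ≈ 0.405.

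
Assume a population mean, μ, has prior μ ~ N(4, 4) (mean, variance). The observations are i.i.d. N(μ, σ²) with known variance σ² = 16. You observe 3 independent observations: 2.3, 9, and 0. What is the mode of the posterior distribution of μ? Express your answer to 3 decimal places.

n = 3; x̄ = (2.3 + 9 + 0)/3 = 11.3/3 = 113/30 ≈ 3.7667.
For a Normal prior and Normal likelihood with known variance, the posterior is Normal; its mode equals its mean, the precision-weighted average.
Prior precision 1/σ₀² = 1/4 = 0.25; data precision n/σ² = 3/16 = 0.1875.
μ̂ = (0.25·4 + 0.1875·(113/30)) / (0.25 + 0.1875) = 1.70625/0.4375 = 3.900.

μ̂_MAP = 3.900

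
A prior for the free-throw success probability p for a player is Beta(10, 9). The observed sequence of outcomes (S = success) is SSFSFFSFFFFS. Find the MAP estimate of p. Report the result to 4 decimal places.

p̂_MAP = 0.4828

Prior: Beta(10, 9).
Data: 5 successes in 12 trials (from the sequence). The binomial likelihood contributes p^5(1−p)^7, so the posterior is Beta(10+5, 9+7) = Beta(15, 16).
For Beta(a, b) with a, b > 1 the mode is (a−1)/(a+b−2) = 14/29 ≈ 0.4828.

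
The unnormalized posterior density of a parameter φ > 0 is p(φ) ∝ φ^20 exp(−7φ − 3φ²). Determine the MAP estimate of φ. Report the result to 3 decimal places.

ℓ'(φ) = 20/φ − 7 − 6φ. Setting this to zero and multiplying by φ: 6φ² + 7φ − 20 = 0.
φ = (−7 + √(7² + 4·6·20)) / (2·6) = (−7 + √529) / 12 = (−7 + 23)/12 = 4/3.
ℓ''(φ) = −20/φ² − 6 < 0, confirming a maximum.

φ̂_MAP = 1.333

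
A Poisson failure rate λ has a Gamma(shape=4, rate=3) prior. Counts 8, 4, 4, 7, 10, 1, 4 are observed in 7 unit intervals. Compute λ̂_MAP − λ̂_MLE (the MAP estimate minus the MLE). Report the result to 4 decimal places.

Σxᵢ = 38. Posterior is Gamma(42, 10); MAP = (42−1)/10 = 41/10 ≈ 4.10000.
MLE = x̄ = 38/7 ≈ 5.42857.
Difference = 41/10 − 38/7 = -93/70 ≈ -1.3286.

MAP − MLE = -1.3286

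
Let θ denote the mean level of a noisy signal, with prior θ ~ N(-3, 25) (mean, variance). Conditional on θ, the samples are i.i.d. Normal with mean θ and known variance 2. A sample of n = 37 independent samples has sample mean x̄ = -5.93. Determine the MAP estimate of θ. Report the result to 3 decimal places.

n = 37, x̄ = -5.93.
For a Normal prior and Normal likelihood with known variance, the posterior is Normal; its mode equals its mean, the precision-weighted average.
Prior precision 1/σ₀² = 1/25 = 0.04; data precision n/σ² = 37/2 = 18.5.
θ̂ = (0.04·(-3) + 18.5·(-5.93)) / (0.04 + 18.5) = (-109.825)/18.54 = -21965/3708 ≈ -5.924.

θ̂_MAP = -5.924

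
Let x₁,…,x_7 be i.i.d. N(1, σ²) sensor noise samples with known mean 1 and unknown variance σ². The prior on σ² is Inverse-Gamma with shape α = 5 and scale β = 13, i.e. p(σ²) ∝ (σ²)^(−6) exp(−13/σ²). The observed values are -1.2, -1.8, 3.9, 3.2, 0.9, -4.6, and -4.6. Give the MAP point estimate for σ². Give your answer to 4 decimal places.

Sum of squared deviations about the known mean: SS = (-1.2−1)² + (-1.8−1)² + (3.9−1)² + (3.2−1)² + (0.9−1)² + (-4.6−1)² + (-4.6−1)² = 88.66.
The Normal likelihood contributes (σ²)^(−n/2) exp(−SS/(2σ²)), so the posterior is Inverse-Gamma(α + n/2, β + SS/2) = Inverse-Gamma(8.5, 57.33).
The mode of Inverse-Gamma(a, b) is b/(a+1) = 57.33/9.5 ≈ 6.0347.

σ̂²_MAP = 6.0347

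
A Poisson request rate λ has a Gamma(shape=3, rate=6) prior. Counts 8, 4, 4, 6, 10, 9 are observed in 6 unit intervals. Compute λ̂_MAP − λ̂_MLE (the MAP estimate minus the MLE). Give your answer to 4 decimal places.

Σxᵢ = 41. Posterior is Gamma(44, 12); MAP = (44−1)/12 = 43/12 ≈ 3.58333.
MLE = x̄ = 41/6 ≈ 6.83333.
Difference = 43/12 − 41/6 = -13/4 ≈ -3.2500.

MAP − MLE = -3.2500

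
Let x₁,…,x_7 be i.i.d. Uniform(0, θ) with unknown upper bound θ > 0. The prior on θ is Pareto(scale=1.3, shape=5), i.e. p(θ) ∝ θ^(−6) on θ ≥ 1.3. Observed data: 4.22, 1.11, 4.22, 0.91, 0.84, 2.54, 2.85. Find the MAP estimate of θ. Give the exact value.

The Uniform(0, θ) likelihood is θ^(−n) for θ ≥ max(xᵢ), zero otherwise. Here max(xᵢ) = 4.22.
Posterior ∝ θ^(−6) · θ^(−7) = θ^(−13) on θ ≥ max(1.3, 4.22) = 4.22.
This density is strictly decreasing in θ, so the posterior mode lies at the lower boundary of the support.

θ̂_MAP = 4.22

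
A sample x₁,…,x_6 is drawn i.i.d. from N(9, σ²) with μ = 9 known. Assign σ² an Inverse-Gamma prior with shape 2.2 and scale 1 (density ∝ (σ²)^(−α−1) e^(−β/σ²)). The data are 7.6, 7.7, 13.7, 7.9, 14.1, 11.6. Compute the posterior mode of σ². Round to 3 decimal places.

σ̂²_MAP = 4.977

Sum of squared deviations about the known mean: SS = (7.6−9)² + (7.7−9)² + (13.7−9)² + (7.9−9)² + (14.1−9)² + (11.6−9)² = 59.72.
The Normal likelihood contributes (σ²)^(−n/2) exp(−SS/(2σ²)), so the posterior is Inverse-Gamma(α + n/2, β + SS/2) = Inverse-Gamma(5.2, 30.86).
The mode of Inverse-Gamma(a, b) is b/(a+1) = 30.86/6.2 ≈ 4.977.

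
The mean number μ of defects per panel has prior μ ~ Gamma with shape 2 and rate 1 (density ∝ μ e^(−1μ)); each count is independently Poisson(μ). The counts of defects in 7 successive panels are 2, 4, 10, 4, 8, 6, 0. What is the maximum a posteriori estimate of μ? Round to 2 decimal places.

μ̂_MAP = 4.38

Σxᵢ = 2+4+10+4+8+6+0 = 34, with n = 7.
Posterior ∝ μe^(−1μ) · μ^34e^(−7μ) = μ^35e^(−8μ), i.e. Gamma(shape=36, rate=8).
The mode of a Gamma(a, b) with a ≥ 1 (shape–rate) is (a−1)/b = 35/8 ≈ 4.38.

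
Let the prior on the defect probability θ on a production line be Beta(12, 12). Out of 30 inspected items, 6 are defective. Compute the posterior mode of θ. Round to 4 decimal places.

θ̂_MAP = 0.3269

Prior: Beta(12, 12).
Data: 6 successes in 30 trials. The binomial likelihood contributes θ^6(1−θ)^24, so the posterior is Beta(12+6, 12+24) = Beta(18, 36).
For Beta(a, b) with a, b > 1 the mode is (a−1)/(a+b−2) = 17/52 ≈ 0.3269.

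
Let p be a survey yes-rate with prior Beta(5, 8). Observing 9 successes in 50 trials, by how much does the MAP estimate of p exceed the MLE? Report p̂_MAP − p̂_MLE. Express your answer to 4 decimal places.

Posterior is Beta(14, 49); MAP = (14−1)/(63−2) = 13/61 ≈ 0.21311.
MLE ignores the prior: p̂_MLE = k/n = 9/50 ≈ 0.18000.
Difference = 13/61 − 9/50 = 101/3050 ≈ 0.0331.

MAP − MLE = 0.0331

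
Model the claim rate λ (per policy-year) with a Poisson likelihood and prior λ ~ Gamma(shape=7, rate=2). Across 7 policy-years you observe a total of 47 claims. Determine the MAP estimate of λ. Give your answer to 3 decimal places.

Σxᵢ = 47, n = 7.
Posterior ∝ λ^6e^(−2λ) · λ^47e^(−7λ) = λ^53e^(−9λ), i.e. Gamma(shape=54, rate=9).
The mode of a Gamma(a, b) with a ≥ 1 (shape–rate) is (a−1)/b = 53/9 ≈ 5.889.

λ̂_MAP = 5.889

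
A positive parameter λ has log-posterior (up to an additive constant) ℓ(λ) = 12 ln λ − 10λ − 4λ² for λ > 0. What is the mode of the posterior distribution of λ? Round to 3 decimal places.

λ̂_MAP = 0.750

ℓ'(λ) = 12/λ − 10 − 8λ. Setting this to zero and multiplying by λ: 8λ² + 10λ − 12 = 0.
λ = (−10 + √(10² + 4·8·12)) / (2·8) = (−10 + √484) / 16 = (−10 + 22)/16 = 3/4.
ℓ''(λ) = −12/λ² − 8 < 0, confirming a maximum.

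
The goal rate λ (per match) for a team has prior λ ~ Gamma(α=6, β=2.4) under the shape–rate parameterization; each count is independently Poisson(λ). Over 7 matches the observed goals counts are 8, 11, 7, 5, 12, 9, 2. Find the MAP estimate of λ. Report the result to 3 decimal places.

Σxᵢ = 8+11+7+5+12+9+2 = 54, with n = 7.
Posterior ∝ λ^5e^(−2.4λ) · λ^54e^(−7λ) = λ^59e^(−9.4λ), i.e. Gamma(shape=60, rate=9.4).
The mode of a Gamma(a, b) with a ≥ 1 (shape–rate) is (a−1)/b = 59/9.4 ≈ 6.277.

λ̂_MAP = 6.277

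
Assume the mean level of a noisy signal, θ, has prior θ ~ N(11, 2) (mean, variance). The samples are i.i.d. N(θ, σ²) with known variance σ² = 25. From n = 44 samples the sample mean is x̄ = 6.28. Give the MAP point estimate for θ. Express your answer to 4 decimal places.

θ̂_MAP = 7.3242

n = 44, x̄ = 6.28.
For a Normal prior and Normal likelihood with known variance, the posterior is Normal; its mode equals its mean, the precision-weighted average.
Prior precision 1/σ₀² = 1/2 = 0.5; data precision n/σ² = 44/25 = 1.76.
θ̂ = (0.5·11 + 1.76·6.28) / (0.5 + 1.76) = 16.5528/2.26 = 20691/2825 ≈ 7.3242.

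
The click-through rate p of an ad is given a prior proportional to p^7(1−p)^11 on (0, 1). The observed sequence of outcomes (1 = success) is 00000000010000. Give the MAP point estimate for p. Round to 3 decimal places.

The prior density ∝ p^7(1−p)^11 is the kernel of Beta(8, 12).
Data: 1 success in 14 trials (from the sequence). The binomial likelihood contributes p(1−p)^13, so the posterior is Beta(8+1, 12+13) = Beta(9, 25).
For Beta(a, b) with a, b > 1 the mode is (a−1)/(a+b−2) = 8/32 ≈ 0.250.

p̂_MAP = 0.250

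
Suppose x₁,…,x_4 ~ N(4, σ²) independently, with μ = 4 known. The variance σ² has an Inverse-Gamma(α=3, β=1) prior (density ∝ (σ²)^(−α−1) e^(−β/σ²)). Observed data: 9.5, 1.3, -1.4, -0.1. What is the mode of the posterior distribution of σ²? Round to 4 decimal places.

σ̂²_MAP = 7.1258

Sum of squared deviations about the known mean: SS = (9.5−4)² + (1.3−4)² + (-1.4−4)² + (-0.1−4)² = 83.51.
The Normal likelihood contributes (σ²)^(−n/2) exp(−SS/(2σ²)), so the posterior is Inverse-Gamma(α + n/2, β + SS/2) = Inverse-Gamma(5, 42.755).
The mode of Inverse-Gamma(a, b) is b/(a+1) = 42.755/6 ≈ 7.1258.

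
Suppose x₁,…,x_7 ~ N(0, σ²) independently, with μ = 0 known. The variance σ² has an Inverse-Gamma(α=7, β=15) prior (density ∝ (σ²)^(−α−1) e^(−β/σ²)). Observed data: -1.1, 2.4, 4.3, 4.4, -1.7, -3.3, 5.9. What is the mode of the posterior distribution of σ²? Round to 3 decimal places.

σ̂²_MAP = 5.366

Sum of squared deviations about the known mean: SS = (-1.1−0)² + (2.4−0)² + (4.3−0)² + (4.4−0)² + (-1.7−0)² + (-3.3−0)² + (5.9−0)² = 93.41.
The Normal likelihood contributes (σ²)^(−n/2) exp(−SS/(2σ²)), so the posterior is Inverse-Gamma(α + n/2, β + SS/2) = Inverse-Gamma(10.5, 61.705).
The mode of Inverse-Gamma(a, b) is b/(a+1) = 61.705/11.5 ≈ 5.366.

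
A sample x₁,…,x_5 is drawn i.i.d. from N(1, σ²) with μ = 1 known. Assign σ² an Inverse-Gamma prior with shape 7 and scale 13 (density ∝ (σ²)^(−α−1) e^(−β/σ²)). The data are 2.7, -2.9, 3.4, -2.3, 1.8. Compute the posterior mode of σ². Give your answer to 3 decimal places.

σ̂²_MAP = 2.923

Sum of squared deviations about the known mean: SS = (2.7−1)² + (-2.9−1)² + (3.4−1)² + (-2.3−1)² + (1.8−1)² = 35.39.
The Normal likelihood contributes (σ²)^(−n/2) exp(−SS/(2σ²)), so the posterior is Inverse-Gamma(α + n/2, β + SS/2) = Inverse-Gamma(9.5, 30.695).
The mode of Inverse-Gamma(a, b) is b/(a+1) = 30.695/10.5 ≈ 2.923.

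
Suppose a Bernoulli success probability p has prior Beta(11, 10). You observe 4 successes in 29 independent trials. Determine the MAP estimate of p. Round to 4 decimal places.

p̂_MAP = 0.2917

Prior: Beta(11, 10).
Data: 4 successes in 29 trials. The binomial likelihood contributes p^4(1−p)^25, so the posterior is Beta(11+4, 10+25) = Beta(15, 35).
For Beta(a, b) with a, b > 1 the mode is (a−1)/(a+b−2) = 14/48 ≈ 0.2917.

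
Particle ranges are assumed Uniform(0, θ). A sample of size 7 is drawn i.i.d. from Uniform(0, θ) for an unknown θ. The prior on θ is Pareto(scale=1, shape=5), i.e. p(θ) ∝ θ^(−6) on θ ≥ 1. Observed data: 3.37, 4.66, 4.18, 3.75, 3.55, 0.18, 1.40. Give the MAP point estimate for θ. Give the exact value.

θ̂_MAP = 4.66

The Uniform(0, θ) likelihood is θ^(−n) for θ ≥ max(xᵢ), zero otherwise. Here max(xᵢ) = 4.66.
Posterior ∝ θ^(−6) · θ^(−7) = θ^(−13) on θ ≥ max(1, 4.66) = 4.66.
This density is strictly decreasing in θ, so the posterior mode lies at the lower boundary of the support.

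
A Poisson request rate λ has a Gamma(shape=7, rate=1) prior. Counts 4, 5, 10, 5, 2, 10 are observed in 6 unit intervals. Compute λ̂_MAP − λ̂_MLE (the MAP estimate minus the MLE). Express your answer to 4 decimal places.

Σxᵢ = 36. Posterior is Gamma(43, 7); MAP = (43−1)/7 = 42/7 ≈ 6.00000.
MLE = x̄ = 36/6 ≈ 6.00000.
Difference = 42/7 − 36/6 = 0 ≈ 0.0000.

MAP − MLE = 0.0000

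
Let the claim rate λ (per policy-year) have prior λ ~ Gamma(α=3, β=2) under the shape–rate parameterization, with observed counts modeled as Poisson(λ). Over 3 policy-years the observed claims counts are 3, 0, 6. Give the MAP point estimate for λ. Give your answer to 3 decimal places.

Σxᵢ = 3+0+6 = 9, with n = 3.
Posterior ∝ λ^2e^(−2λ) · λ^9e^(−3λ) = λ^11e^(−5λ), i.e. Gamma(shape=12, rate=5).
The mode of a Gamma(a, b) with a ≥ 1 (shape–rate) is (a−1)/b = 11/5 ≈ 2.200.

λ̂_MAP = 2.200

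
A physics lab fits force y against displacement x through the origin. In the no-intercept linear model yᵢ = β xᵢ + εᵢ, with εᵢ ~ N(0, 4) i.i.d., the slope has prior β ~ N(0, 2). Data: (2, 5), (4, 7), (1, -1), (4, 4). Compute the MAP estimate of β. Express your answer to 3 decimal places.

β̂_MAP = 1.359

log p(β | y) = −Σ(yᵢ − βxᵢ)²/(2·4) − β²/(2·2) + const.
Setting the derivative to zero: Σxᵢ(yᵢ − βxᵢ)/4 − β/2 = 0, so β = Σxᵢyᵢ / (Σxᵢ² + σ²/τ²).
Σxᵢyᵢ = 2·5 + 4·7 + 1·(-1) + 4·4 = 53; Σxᵢ² = 37; σ²/τ² = 2.
β̂_MAP = 53 / (37 + 2) = 53/39 ≈ 1.359.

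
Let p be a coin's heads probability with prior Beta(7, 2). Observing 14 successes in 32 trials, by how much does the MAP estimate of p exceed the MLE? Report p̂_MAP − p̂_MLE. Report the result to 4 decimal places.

Posterior is Beta(21, 20); MAP = (21−1)/(41−2) = 20/39 ≈ 0.51282.
MLE ignores the prior: p̂_MLE = k/n = 14/32 ≈ 0.43750.
Difference = 20/39 − 14/32 = 47/624 ≈ 0.0753.

MAP − MLE = 0.0753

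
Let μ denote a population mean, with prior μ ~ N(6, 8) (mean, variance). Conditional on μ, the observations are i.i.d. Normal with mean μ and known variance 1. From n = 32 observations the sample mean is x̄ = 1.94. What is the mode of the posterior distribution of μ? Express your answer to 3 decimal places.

n = 32, x̄ = 1.94.
For a Normal prior and Normal likelihood with known variance, the posterior is Normal; its mode equals its mean, the precision-weighted average.
Prior precision 1/σ₀² = 1/8 = 0.125; data precision n/σ² = 32/1 = 32.
μ̂ = (0.125·6 + 32·1.94) / (0.125 + 32) = 62.83/32.125 = 12566/6425 ≈ 1.956.

μ̂_MAP = 1.956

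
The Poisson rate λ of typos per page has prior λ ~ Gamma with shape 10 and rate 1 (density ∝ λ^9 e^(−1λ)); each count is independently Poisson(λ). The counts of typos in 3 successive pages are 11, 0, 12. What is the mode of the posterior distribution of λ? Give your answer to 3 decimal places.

λ̂_MAP = 8.000

Σxᵢ = 11+0+12 = 23, with n = 3.
Posterior ∝ λ^9e^(−1λ) · λ^23e^(−3λ) = λ^32e^(−4λ), i.e. Gamma(shape=33, rate=4).
The mode of a Gamma(a, b) with a ≥ 1 (shape–rate) is (a−1)/b = 32/4 ≈ 8.000.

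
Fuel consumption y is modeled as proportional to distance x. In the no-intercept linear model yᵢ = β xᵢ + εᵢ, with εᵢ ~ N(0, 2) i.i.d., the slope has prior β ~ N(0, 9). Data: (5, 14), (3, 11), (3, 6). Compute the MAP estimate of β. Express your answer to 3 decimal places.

β̂_MAP = 2.799

log p(β | y) = −Σ(yᵢ − βxᵢ)²/(2·2) − β²/(2·9) + const.
Setting the derivative to zero: Σxᵢ(yᵢ − βxᵢ)/2 − β/9 = 0, so β = Σxᵢyᵢ / (Σxᵢ² + σ²/τ²).
Σxᵢyᵢ = 5·14 + 3·11 + 3·6 = 121; Σxᵢ² = 43; σ²/τ² = 2/9.
β̂_MAP = 121 / (43 + 2/9) = 121/(389/9) = 1089/389 ≈ 2.799.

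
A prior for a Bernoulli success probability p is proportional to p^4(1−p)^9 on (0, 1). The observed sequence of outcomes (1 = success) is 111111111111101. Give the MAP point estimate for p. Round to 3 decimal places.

The prior density ∝ p^4(1−p)^9 is the kernel of Beta(5, 10).
Data: 14 successes in 15 trials (from the sequence). The binomial likelihood contributes p^14(1−p)^1, so the posterior is Beta(5+14, 10+1) = Beta(19, 11).
For Beta(a, b) with a, b > 1 the mode is (a−1)/(a+b−2) = 18/28 ≈ 0.643.

p̂_MAP = 0.643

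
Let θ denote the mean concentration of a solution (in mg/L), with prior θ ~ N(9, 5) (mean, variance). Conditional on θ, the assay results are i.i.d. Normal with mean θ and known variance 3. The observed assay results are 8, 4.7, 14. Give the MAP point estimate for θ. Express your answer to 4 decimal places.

n = 3; x̄ = (8 + 4.7 + 14)/3 = 26.7/3 = 8.9.
For a Normal prior and Normal likelihood with known variance, the posterior is Normal; its mode equals its mean, the precision-weighted average.
Prior precision 1/σ₀² = 1/5 = 0.2; data precision n/σ² = 3/3 = 1.
θ̂ = (0.2·9 + 1·8.9) / (0.2 + 1) = 10.7/1.2 = 107/12 ≈ 8.9167.

θ̂_MAP = 8.9167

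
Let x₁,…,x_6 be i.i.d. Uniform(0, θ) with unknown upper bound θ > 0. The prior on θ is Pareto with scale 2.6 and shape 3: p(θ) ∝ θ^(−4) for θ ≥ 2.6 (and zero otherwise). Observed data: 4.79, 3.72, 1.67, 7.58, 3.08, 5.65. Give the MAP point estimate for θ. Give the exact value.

The Uniform(0, θ) likelihood is θ^(−n) for θ ≥ max(xᵢ), zero otherwise. Here max(xᵢ) = 7.58.
Posterior ∝ θ^(−4) · θ^(−6) = θ^(−10) on θ ≥ max(2.6, 7.58) = 7.58.
This density is strictly decreasing in θ, so the posterior mode lies at the lower boundary of the support.

θ̂_MAP = 7.58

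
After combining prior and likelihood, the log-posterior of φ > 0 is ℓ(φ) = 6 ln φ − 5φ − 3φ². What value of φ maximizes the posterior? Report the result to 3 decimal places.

φ̂_MAP = 0.667

ℓ'(φ) = 6/φ − 5 − 6φ. Setting this to zero and multiplying by φ: 6φ² + 5φ − 6 = 0.
φ = (−5 + √(5² + 4·6·6)) / (2·6) = (−5 + √169) / 12 = (−5 + 13)/12 = 2/3.
ℓ''(φ) = −6/φ² − 6 < 0, confirming a maximum.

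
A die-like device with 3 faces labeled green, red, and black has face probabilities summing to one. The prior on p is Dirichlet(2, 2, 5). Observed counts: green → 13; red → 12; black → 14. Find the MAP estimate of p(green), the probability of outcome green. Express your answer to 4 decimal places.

The posterior is Dirichlet(αᵢ + nᵢ) = Dirichlet(15, 14, 19).
For a Dirichlet(a₁,…,a_K) with all aᵢ > 1, the mode has j-th component (aⱼ − 1)/(Σaᵢ − K).
Here Σaᵢ = 48 and K = 3, so p(green) = (15 − 1)/(48 − 3) = 14/45 ≈ 0.3111.

MAP estimate of p(green) = 0.3111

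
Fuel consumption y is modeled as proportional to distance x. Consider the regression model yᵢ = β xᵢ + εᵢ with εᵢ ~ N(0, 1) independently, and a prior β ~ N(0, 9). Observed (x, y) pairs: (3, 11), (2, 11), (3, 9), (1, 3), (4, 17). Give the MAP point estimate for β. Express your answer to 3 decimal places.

log p(β | y) = −Σ(yᵢ − βxᵢ)²/(2·1) − β²/(2·9) + const.
Setting the derivative to zero: Σxᵢ(yᵢ − βxᵢ)/1 − β/9 = 0, so β = Σxᵢyᵢ / (Σxᵢ² + σ²/τ²).
Σxᵢyᵢ = 3·11 + 2·11 + 3·9 + 1·3 + 4·17 = 153; Σxᵢ² = 39; σ²/τ² = 1/9.
β̂_MAP = 153 / (39 + 1/9) = 153/(352/9) = 1377/352 ≈ 3.912.

β̂_MAP = 3.912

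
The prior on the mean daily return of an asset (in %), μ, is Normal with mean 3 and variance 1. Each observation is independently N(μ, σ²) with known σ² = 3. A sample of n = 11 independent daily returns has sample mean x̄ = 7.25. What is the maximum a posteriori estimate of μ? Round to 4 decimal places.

μ̂_MAP = 6.3393

n = 11, x̄ = 7.25.
For a Normal prior and Normal likelihood with known variance, the posterior is Normal; its mode equals its mean, the precision-weighted average.
Prior precision 1/σ₀² = 1/1 = 1; data precision n/σ² = 11/3.
μ̂ = (1·3 + (11/3)·7.25) / (1 + 11/3) = (355/12)/(14/3) = 355/56 ≈ 6.3393.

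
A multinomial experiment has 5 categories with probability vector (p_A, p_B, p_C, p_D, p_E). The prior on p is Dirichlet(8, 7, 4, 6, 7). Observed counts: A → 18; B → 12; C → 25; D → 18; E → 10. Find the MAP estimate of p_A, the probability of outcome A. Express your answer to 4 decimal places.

MAP estimate of p_A = 0.2273

The posterior is Dirichlet(αᵢ + nᵢ) = Dirichlet(26, 19, 29, 24, 17).
For a Dirichlet(a₁,…,a_K) with all aᵢ > 1, the mode has j-th component (aⱼ − 1)/(Σaᵢ − K).
Here Σaᵢ = 115 and K = 5, so p_A = (26 − 1)/(115 − 5) = 25/110 ≈ 0.2273.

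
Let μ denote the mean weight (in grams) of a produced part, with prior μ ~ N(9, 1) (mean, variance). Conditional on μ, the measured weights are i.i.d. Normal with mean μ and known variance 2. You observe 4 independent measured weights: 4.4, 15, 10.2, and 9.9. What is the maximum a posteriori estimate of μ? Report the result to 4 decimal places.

μ̂_MAP = 9.5833

n = 4; x̄ = (4.4 + 15 + 10.2 + 9.9)/4 = 39.5/4 = 9.875.
For a Normal prior and Normal likelihood with known variance, the posterior is Normal; its mode equals its mean, the precision-weighted average.
Prior precision 1/σ₀² = 1/1 = 1; data precision n/σ² = 4/2 = 2.
μ̂ = (1·9 + 2·9.875) / (1 + 2) = 28.75/3 = 115/12 ≈ 9.5833.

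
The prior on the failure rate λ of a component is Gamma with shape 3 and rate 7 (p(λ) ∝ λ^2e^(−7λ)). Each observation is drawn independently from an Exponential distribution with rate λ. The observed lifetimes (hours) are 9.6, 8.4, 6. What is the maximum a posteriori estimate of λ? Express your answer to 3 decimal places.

λ̂_MAP = 0.161

The Exponential(rate=λ) likelihood is ∝ λ^n e^(−λΣtᵢ). Here n = 3 and Σtᵢ = 9.6 + 8.4 + 6 = 24.
Posterior ∝ λ^2e^(−7λ) · λ^3e^(−24λ) = λ^5e^(−31λ), i.e. Gamma(6, 31).
Mode = (a−1)/b = 5/31 ≈ 0.161.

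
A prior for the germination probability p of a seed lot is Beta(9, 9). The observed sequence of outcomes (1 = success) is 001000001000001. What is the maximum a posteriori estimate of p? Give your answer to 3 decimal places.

Prior: Beta(9, 9).
Data: 3 successes in 15 trials (from the sequence). The binomial likelihood contributes p^3(1−p)^12, so the posterior is Beta(9+3, 9+12) = Beta(12, 21).
For Beta(a, b) with a, b > 1 the mode is (a−1)/(a+b−2) = 11/31 ≈ 0.355.

p̂_MAP = 0.355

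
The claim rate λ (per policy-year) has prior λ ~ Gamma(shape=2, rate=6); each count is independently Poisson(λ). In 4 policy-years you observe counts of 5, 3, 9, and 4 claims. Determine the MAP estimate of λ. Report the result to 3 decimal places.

Σxᵢ = 5+3+9+4 = 21, with n = 4.
Posterior ∝ λe^(−6λ) · λ^21e^(−4λ) = λ^22e^(−10λ), i.e. Gamma(shape=23, rate=10).
The mode of a Gamma(a, b) with a ≥ 1 (shape–rate) is (a−1)/b = 22/10 ≈ 2.200.

λ̂_MAP = 2.200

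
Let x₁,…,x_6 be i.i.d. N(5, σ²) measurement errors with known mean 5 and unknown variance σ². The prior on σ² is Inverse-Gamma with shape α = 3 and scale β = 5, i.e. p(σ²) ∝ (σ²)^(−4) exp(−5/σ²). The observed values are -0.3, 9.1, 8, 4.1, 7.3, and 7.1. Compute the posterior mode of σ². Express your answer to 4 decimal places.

σ̂²_MAP = 5.3150

Sum of squared deviations about the known mean: SS = (-0.3−5)² + (9.1−5)² + (8−5)² + (4.1−5)² + (7.3−5)² + (7.1−5)² = 64.41.
The Normal likelihood contributes (σ²)^(−n/2) exp(−SS/(2σ²)), so the posterior is Inverse-Gamma(α + n/2, β + SS/2) = Inverse-Gamma(6, 37.205).
The mode of Inverse-Gamma(a, b) is b/(a+1) = 37.205/7 ≈ 5.3150.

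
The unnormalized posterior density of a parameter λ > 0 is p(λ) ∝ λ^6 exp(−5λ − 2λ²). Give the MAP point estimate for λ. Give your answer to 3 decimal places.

λ̂_MAP = 0.750

ℓ'(λ) = 6/λ − 5 − 4λ. Setting this to zero and multiplying by λ: 4λ² + 5λ − 6 = 0.
λ = (−5 + √(5² + 4·4·6)) / (2·4) = (−5 + √121) / 8 = (−5 + 11)/8 = 3/4.
ℓ''(λ) = −6/λ² − 4 < 0, confirming a maximum.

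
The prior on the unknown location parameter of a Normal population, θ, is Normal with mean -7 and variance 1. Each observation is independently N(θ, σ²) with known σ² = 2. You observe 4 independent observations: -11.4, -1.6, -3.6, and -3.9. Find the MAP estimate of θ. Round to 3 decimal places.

n = 4; x̄ = ((-11.4) + (-1.6) + (-3.6) + (-3.9))/4 = -20.5/4 = -5.125.
For a Normal prior and Normal likelihood with known variance, the posterior is Normal; its mode equals its mean, the precision-weighted average.
Prior precision 1/σ₀² = 1/1 = 1; data precision n/σ² = 4/2 = 2.
θ̂ = (1·(-7) + 2·(-5.125)) / (1 + 2) = (-17.25)/3 = -5.750.

θ̂_MAP = -5.750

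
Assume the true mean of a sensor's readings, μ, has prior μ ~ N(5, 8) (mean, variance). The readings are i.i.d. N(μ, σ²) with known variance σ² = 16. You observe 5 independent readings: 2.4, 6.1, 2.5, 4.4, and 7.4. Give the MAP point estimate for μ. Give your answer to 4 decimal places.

n = 5; x̄ = (2.4 + 6.1 + 2.5 + 4.4 + 7.4)/5 = 22.8/5 = 4.56.
For a Normal prior and Normal likelihood with known variance, the posterior is Normal; its mode equals its mean, the precision-weighted average.
Prior precision 1/σ₀² = 1/8 = 0.125; data precision n/σ² = 5/16 = 0.3125.
μ̂ = (0.125·5 + 0.3125·4.56) / (0.125 + 0.3125) = 2.05/0.4375 = 164/35 ≈ 4.6857.

μ̂_MAP = 4.6857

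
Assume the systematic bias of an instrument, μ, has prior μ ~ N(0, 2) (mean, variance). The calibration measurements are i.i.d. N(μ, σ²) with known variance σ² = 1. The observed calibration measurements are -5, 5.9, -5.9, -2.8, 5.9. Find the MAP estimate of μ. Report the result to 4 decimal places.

μ̂_MAP = -0.3455

n = 5; x̄ = ((-5) + 5.9 + (-5.9) + (-2.8) + 5.9)/5 = -1.9/5 = -0.38.
For a Normal prior and Normal likelihood with known variance, the posterior is Normal; its mode equals its mean, the precision-weighted average.
Prior precision 1/σ₀² = 1/2 = 0.5; data precision n/σ² = 5/1 = 5.
μ̂ = (0.5·0 + 5·(-0.38)) / (0.5 + 5) = (-1.9)/5.5 = -19/55 ≈ -0.3455.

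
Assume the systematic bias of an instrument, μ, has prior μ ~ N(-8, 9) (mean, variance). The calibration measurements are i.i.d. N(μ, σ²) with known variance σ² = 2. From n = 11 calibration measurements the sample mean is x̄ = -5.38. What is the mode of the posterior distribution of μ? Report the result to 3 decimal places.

μ̂_MAP = -5.432

n = 11, x̄ = -5.38.
For a Normal prior and Normal likelihood with known variance, the posterior is Normal; its mode equals its mean, the precision-weighted average.
Prior precision 1/σ₀² = 1/9; data precision n/σ² = 11/2 = 5.5.
μ̂ = ((1/9)·(-8) + 5.5·(-5.38)) / (1/9 + 5.5) = (-27431/900)/(101/18) = -27431/5050 ≈ -5.432.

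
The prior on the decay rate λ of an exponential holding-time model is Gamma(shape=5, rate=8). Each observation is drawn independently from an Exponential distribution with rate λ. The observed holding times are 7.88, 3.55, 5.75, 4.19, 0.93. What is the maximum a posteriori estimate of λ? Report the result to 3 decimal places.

λ̂_MAP = 0.297

The Exponential(rate=λ) likelihood is ∝ λ^n e^(−λΣtᵢ). Here n = 5 and Σtᵢ = 7.88 + 3.55 + 5.75 + 4.19 + 0.93 = 22.30.
Posterior ∝ λ^4e^(−8λ) · λ^5e^(−22.30λ) = λ^9e^(−30.30λ), i.e. Gamma(10, 30.30).
Mode = (a−1)/b = 9/30.30 ≈ 0.297.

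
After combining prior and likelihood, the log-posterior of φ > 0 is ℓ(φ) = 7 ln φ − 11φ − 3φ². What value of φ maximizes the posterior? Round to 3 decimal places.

ℓ'(φ) = 7/φ − 11 − 6φ. Setting this to zero and multiplying by φ: 6φ² + 11φ − 7 = 0.
φ = (−11 + √(11² + 4·6·7)) / (2·6) = (−11 + √289) / 12 = (−11 + 17)/12 = 1/2.
ℓ''(φ) = −7/φ² − 6 < 0, confirming a maximum.

φ̂_MAP = 0.500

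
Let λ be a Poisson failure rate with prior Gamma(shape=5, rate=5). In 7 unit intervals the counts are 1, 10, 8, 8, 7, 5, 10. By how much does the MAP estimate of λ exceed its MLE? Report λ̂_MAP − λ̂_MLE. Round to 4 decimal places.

Σxᵢ = 49. Posterior is Gamma(54, 12); MAP = (54−1)/12 = 53/12 ≈ 4.41667.
MLE = x̄ = 49/7 ≈ 7.00000.
Difference = 53/12 − 49/7 = -31/12 ≈ -2.5833.

MAP − MLE = -2.5833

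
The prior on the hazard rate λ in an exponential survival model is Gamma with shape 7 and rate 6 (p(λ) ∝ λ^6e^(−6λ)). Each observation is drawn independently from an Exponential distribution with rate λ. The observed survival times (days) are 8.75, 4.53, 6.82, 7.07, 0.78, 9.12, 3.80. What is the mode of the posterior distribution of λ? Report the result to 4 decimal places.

λ̂_MAP = 0.2774

The Exponential(rate=λ) likelihood is ∝ λ^n e^(−λΣtᵢ). Here n = 7 and Σtᵢ = 8.75 + 4.53 + 6.82 + 7.07 + 0.78 + 9.12 + 3.80 = 40.87.
Posterior ∝ λ^6e^(−6λ) · λ^7e^(−40.87λ) = λ^13e^(−46.87λ), i.e. Gamma(14, 46.87).
Mode = (a−1)/b = 13/46.87 ≈ 0.2774.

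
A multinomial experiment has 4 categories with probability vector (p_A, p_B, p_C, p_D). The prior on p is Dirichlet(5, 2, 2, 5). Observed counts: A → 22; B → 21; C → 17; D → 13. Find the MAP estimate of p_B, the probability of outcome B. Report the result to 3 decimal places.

The posterior is Dirichlet(αᵢ + nᵢ) = Dirichlet(27, 23, 19, 18).
For a Dirichlet(a₁,…,a_K) with all aᵢ > 1, the mode has j-th component (aⱼ − 1)/(Σaᵢ − K).
Here Σaᵢ = 87 and K = 4, so p_B = (23 − 1)/(87 − 4) = 22/83 ≈ 0.265.

MAP estimate of p_B = 0.265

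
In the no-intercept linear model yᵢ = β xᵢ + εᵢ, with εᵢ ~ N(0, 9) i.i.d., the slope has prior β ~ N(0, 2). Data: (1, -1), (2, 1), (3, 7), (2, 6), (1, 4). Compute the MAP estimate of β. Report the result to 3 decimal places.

β̂_MAP = 1.617

log p(β | y) = −Σ(yᵢ − βxᵢ)²/(2·9) − β²/(2·2) + const.
Setting the derivative to zero: Σxᵢ(yᵢ − βxᵢ)/9 − β/2 = 0, so β = Σxᵢyᵢ / (Σxᵢ² + σ²/τ²).
Σxᵢyᵢ = 1·(-1) + 2·1 + 3·7 + 2·6 + 1·4 = 38; Σxᵢ² = 19; σ²/τ² = 4.5.
β̂_MAP = 38 / (19 + 4.5) = 38/23.5 ≈ 1.617.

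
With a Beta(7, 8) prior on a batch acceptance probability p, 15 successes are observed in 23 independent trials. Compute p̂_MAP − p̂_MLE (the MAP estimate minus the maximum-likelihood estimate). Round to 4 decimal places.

MAP − MLE = -0.0688

Posterior is Beta(22, 16); MAP = (22−1)/(38−2) = 21/36 ≈ 0.58333.
MLE ignores the prior: p̂_MLE = k/n = 15/23 ≈ 0.65217.
Difference = 21/36 − 15/23 = -19/276 ≈ -0.0688.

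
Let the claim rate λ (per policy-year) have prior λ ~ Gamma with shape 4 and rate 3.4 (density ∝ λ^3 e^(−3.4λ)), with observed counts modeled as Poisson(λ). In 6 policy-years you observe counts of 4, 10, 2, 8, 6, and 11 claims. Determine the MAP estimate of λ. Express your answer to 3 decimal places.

Σxᵢ = 4+10+2+8+6+11 = 41, with n = 6.
Posterior ∝ λ^3e^(−3.4λ) · λ^41e^(−6λ) = λ^44e^(−9.4λ), i.e. Gamma(shape=45, rate=9.4).
The mode of a Gamma(a, b) with a ≥ 1 (shape–rate) is (a−1)/b = 44/9.4 ≈ 4.681.

λ̂_MAP = 4.681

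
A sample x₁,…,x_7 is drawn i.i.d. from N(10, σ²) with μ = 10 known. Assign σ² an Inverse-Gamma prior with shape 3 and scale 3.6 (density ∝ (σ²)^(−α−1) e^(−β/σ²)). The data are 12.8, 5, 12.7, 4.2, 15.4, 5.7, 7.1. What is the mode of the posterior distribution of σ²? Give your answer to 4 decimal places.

Sum of squared deviations about the known mean: SS = (12.8−10)² + (5−10)² + (12.7−10)² + (4.2−10)² + (15.4−10)² + (5.7−10)² + (7.1−10)² = 129.83.
The Normal likelihood contributes (σ²)^(−n/2) exp(−SS/(2σ²)), so the posterior is Inverse-Gamma(α + n/2, β + SS/2) = Inverse-Gamma(6.5, 68.515).
The mode of Inverse-Gamma(a, b) is b/(a+1) = 68.515/7.5 ≈ 9.1353.

σ̂²_MAP = 9.1353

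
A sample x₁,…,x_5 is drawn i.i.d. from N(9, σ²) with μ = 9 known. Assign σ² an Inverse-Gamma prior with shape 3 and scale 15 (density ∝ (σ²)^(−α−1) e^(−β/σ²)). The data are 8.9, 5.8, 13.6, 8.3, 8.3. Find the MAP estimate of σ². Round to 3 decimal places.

σ̂²_MAP = 4.799

Sum of squared deviations about the known mean: SS = (8.9−9)² + (5.8−9)² + (13.6−9)² + (8.3−9)² + (8.3−9)² = 32.39.
The Normal likelihood contributes (σ²)^(−n/2) exp(−SS/(2σ²)), so the posterior is Inverse-Gamma(α + n/2, β + SS/2) = Inverse-Gamma(5.5, 31.195).
The mode of Inverse-Gamma(a, b) is b/(a+1) = 31.195/6.5 ≈ 4.799.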